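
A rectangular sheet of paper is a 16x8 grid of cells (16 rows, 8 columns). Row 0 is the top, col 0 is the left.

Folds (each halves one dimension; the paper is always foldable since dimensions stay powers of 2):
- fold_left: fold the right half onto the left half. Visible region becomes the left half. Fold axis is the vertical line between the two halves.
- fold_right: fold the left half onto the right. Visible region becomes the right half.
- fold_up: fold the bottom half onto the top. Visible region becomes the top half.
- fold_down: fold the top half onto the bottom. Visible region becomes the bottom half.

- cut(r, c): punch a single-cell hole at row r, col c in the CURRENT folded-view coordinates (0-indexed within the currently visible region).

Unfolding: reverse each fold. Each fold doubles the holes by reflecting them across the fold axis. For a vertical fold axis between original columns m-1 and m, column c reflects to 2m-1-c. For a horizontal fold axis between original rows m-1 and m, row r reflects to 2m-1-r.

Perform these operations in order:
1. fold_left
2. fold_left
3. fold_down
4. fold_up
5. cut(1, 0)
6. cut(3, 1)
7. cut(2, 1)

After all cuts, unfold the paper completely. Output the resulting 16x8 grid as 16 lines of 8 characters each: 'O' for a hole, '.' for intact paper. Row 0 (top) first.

Answer: ........
O..OO..O
.OO..OO.
.OO..OO.
.OO..OO.
.OO..OO.
O..OO..O
........
........
O..OO..O
.OO..OO.
.OO..OO.
.OO..OO.
.OO..OO.
O..OO..O
........

Derivation:
Op 1 fold_left: fold axis v@4; visible region now rows[0,16) x cols[0,4) = 16x4
Op 2 fold_left: fold axis v@2; visible region now rows[0,16) x cols[0,2) = 16x2
Op 3 fold_down: fold axis h@8; visible region now rows[8,16) x cols[0,2) = 8x2
Op 4 fold_up: fold axis h@12; visible region now rows[8,12) x cols[0,2) = 4x2
Op 5 cut(1, 0): punch at orig (9,0); cuts so far [(9, 0)]; region rows[8,12) x cols[0,2) = 4x2
Op 6 cut(3, 1): punch at orig (11,1); cuts so far [(9, 0), (11, 1)]; region rows[8,12) x cols[0,2) = 4x2
Op 7 cut(2, 1): punch at orig (10,1); cuts so far [(9, 0), (10, 1), (11, 1)]; region rows[8,12) x cols[0,2) = 4x2
Unfold 1 (reflect across h@12): 6 holes -> [(9, 0), (10, 1), (11, 1), (12, 1), (13, 1), (14, 0)]
Unfold 2 (reflect across h@8): 12 holes -> [(1, 0), (2, 1), (3, 1), (4, 1), (5, 1), (6, 0), (9, 0), (10, 1), (11, 1), (12, 1), (13, 1), (14, 0)]
Unfold 3 (reflect across v@2): 24 holes -> [(1, 0), (1, 3), (2, 1), (2, 2), (3, 1), (3, 2), (4, 1), (4, 2), (5, 1), (5, 2), (6, 0), (6, 3), (9, 0), (9, 3), (10, 1), (10, 2), (11, 1), (11, 2), (12, 1), (12, 2), (13, 1), (13, 2), (14, 0), (14, 3)]
Unfold 4 (reflect across v@4): 48 holes -> [(1, 0), (1, 3), (1, 4), (1, 7), (2, 1), (2, 2), (2, 5), (2, 6), (3, 1), (3, 2), (3, 5), (3, 6), (4, 1), (4, 2), (4, 5), (4, 6), (5, 1), (5, 2), (5, 5), (5, 6), (6, 0), (6, 3), (6, 4), (6, 7), (9, 0), (9, 3), (9, 4), (9, 7), (10, 1), (10, 2), (10, 5), (10, 6), (11, 1), (11, 2), (11, 5), (11, 6), (12, 1), (12, 2), (12, 5), (12, 6), (13, 1), (13, 2), (13, 5), (13, 6), (14, 0), (14, 3), (14, 4), (14, 7)]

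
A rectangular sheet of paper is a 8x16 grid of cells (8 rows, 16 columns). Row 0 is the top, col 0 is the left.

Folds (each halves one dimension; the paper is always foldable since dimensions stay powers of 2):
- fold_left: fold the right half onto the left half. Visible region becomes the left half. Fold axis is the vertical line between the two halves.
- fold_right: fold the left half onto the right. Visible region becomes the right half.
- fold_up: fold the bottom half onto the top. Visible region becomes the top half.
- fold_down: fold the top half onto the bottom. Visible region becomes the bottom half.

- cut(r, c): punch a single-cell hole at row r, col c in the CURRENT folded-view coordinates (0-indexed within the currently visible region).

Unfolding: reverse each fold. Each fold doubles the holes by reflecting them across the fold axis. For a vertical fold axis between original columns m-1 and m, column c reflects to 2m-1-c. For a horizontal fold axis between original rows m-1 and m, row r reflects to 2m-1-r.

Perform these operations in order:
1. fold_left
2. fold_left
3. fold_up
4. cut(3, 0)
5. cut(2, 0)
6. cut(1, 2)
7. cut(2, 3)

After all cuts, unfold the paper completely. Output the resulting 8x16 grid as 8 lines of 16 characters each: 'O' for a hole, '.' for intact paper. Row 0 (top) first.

Op 1 fold_left: fold axis v@8; visible region now rows[0,8) x cols[0,8) = 8x8
Op 2 fold_left: fold axis v@4; visible region now rows[0,8) x cols[0,4) = 8x4
Op 3 fold_up: fold axis h@4; visible region now rows[0,4) x cols[0,4) = 4x4
Op 4 cut(3, 0): punch at orig (3,0); cuts so far [(3, 0)]; region rows[0,4) x cols[0,4) = 4x4
Op 5 cut(2, 0): punch at orig (2,0); cuts so far [(2, 0), (3, 0)]; region rows[0,4) x cols[0,4) = 4x4
Op 6 cut(1, 2): punch at orig (1,2); cuts so far [(1, 2), (2, 0), (3, 0)]; region rows[0,4) x cols[0,4) = 4x4
Op 7 cut(2, 3): punch at orig (2,3); cuts so far [(1, 2), (2, 0), (2, 3), (3, 0)]; region rows[0,4) x cols[0,4) = 4x4
Unfold 1 (reflect across h@4): 8 holes -> [(1, 2), (2, 0), (2, 3), (3, 0), (4, 0), (5, 0), (5, 3), (6, 2)]
Unfold 2 (reflect across v@4): 16 holes -> [(1, 2), (1, 5), (2, 0), (2, 3), (2, 4), (2, 7), (3, 0), (3, 7), (4, 0), (4, 7), (5, 0), (5, 3), (5, 4), (5, 7), (6, 2), (6, 5)]
Unfold 3 (reflect across v@8): 32 holes -> [(1, 2), (1, 5), (1, 10), (1, 13), (2, 0), (2, 3), (2, 4), (2, 7), (2, 8), (2, 11), (2, 12), (2, 15), (3, 0), (3, 7), (3, 8), (3, 15), (4, 0), (4, 7), (4, 8), (4, 15), (5, 0), (5, 3), (5, 4), (5, 7), (5, 8), (5, 11), (5, 12), (5, 15), (6, 2), (6, 5), (6, 10), (6, 13)]

Answer: ................
..O..O....O..O..
O..OO..OO..OO..O
O......OO......O
O......OO......O
O..OO..OO..OO..O
..O..O....O..O..
................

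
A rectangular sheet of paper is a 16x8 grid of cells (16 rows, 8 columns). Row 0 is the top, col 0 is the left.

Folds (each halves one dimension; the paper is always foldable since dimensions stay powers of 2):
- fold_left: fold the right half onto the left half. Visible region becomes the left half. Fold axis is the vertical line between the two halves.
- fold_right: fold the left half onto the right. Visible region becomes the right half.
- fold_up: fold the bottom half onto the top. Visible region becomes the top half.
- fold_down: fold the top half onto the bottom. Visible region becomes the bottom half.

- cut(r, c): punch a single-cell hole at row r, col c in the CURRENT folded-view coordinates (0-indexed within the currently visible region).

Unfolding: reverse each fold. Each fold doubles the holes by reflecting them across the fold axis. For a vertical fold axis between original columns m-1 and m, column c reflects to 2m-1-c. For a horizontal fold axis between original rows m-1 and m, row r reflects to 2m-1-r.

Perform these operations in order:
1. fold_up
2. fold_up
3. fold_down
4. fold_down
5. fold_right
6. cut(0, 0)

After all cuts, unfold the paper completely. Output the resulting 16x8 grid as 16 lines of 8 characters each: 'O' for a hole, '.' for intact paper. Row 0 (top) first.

Op 1 fold_up: fold axis h@8; visible region now rows[0,8) x cols[0,8) = 8x8
Op 2 fold_up: fold axis h@4; visible region now rows[0,4) x cols[0,8) = 4x8
Op 3 fold_down: fold axis h@2; visible region now rows[2,4) x cols[0,8) = 2x8
Op 4 fold_down: fold axis h@3; visible region now rows[3,4) x cols[0,8) = 1x8
Op 5 fold_right: fold axis v@4; visible region now rows[3,4) x cols[4,8) = 1x4
Op 6 cut(0, 0): punch at orig (3,4); cuts so far [(3, 4)]; region rows[3,4) x cols[4,8) = 1x4
Unfold 1 (reflect across v@4): 2 holes -> [(3, 3), (3, 4)]
Unfold 2 (reflect across h@3): 4 holes -> [(2, 3), (2, 4), (3, 3), (3, 4)]
Unfold 3 (reflect across h@2): 8 holes -> [(0, 3), (0, 4), (1, 3), (1, 4), (2, 3), (2, 4), (3, 3), (3, 4)]
Unfold 4 (reflect across h@4): 16 holes -> [(0, 3), (0, 4), (1, 3), (1, 4), (2, 3), (2, 4), (3, 3), (3, 4), (4, 3), (4, 4), (5, 3), (5, 4), (6, 3), (6, 4), (7, 3), (7, 4)]
Unfold 5 (reflect across h@8): 32 holes -> [(0, 3), (0, 4), (1, 3), (1, 4), (2, 3), (2, 4), (3, 3), (3, 4), (4, 3), (4, 4), (5, 3), (5, 4), (6, 3), (6, 4), (7, 3), (7, 4), (8, 3), (8, 4), (9, 3), (9, 4), (10, 3), (10, 4), (11, 3), (11, 4), (12, 3), (12, 4), (13, 3), (13, 4), (14, 3), (14, 4), (15, 3), (15, 4)]

Answer: ...OO...
...OO...
...OO...
...OO...
...OO...
...OO...
...OO...
...OO...
...OO...
...OO...
...OO...
...OO...
...OO...
...OO...
...OO...
...OO...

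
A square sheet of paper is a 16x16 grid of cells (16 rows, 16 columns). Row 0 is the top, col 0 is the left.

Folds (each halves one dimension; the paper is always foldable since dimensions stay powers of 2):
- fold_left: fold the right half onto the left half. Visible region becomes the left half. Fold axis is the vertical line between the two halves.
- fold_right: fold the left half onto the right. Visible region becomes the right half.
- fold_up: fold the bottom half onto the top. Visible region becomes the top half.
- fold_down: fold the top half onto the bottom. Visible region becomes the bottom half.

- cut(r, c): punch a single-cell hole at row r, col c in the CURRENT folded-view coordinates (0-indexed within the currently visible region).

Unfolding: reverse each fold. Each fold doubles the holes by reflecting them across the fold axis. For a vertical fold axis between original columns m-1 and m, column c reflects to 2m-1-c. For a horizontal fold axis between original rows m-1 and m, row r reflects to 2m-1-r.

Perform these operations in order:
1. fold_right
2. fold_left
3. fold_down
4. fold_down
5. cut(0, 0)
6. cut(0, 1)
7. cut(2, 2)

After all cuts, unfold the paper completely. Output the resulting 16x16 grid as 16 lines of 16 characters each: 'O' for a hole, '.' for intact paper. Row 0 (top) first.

Answer: ................
..O..O....O..O..
................
OO....OOOO....OO
OO....OOOO....OO
................
..O..O....O..O..
................
................
..O..O....O..O..
................
OO....OOOO....OO
OO....OOOO....OO
................
..O..O....O..O..
................

Derivation:
Op 1 fold_right: fold axis v@8; visible region now rows[0,16) x cols[8,16) = 16x8
Op 2 fold_left: fold axis v@12; visible region now rows[0,16) x cols[8,12) = 16x4
Op 3 fold_down: fold axis h@8; visible region now rows[8,16) x cols[8,12) = 8x4
Op 4 fold_down: fold axis h@12; visible region now rows[12,16) x cols[8,12) = 4x4
Op 5 cut(0, 0): punch at orig (12,8); cuts so far [(12, 8)]; region rows[12,16) x cols[8,12) = 4x4
Op 6 cut(0, 1): punch at orig (12,9); cuts so far [(12, 8), (12, 9)]; region rows[12,16) x cols[8,12) = 4x4
Op 7 cut(2, 2): punch at orig (14,10); cuts so far [(12, 8), (12, 9), (14, 10)]; region rows[12,16) x cols[8,12) = 4x4
Unfold 1 (reflect across h@12): 6 holes -> [(9, 10), (11, 8), (11, 9), (12, 8), (12, 9), (14, 10)]
Unfold 2 (reflect across h@8): 12 holes -> [(1, 10), (3, 8), (3, 9), (4, 8), (4, 9), (6, 10), (9, 10), (11, 8), (11, 9), (12, 8), (12, 9), (14, 10)]
Unfold 3 (reflect across v@12): 24 holes -> [(1, 10), (1, 13), (3, 8), (3, 9), (3, 14), (3, 15), (4, 8), (4, 9), (4, 14), (4, 15), (6, 10), (6, 13), (9, 10), (9, 13), (11, 8), (11, 9), (11, 14), (11, 15), (12, 8), (12, 9), (12, 14), (12, 15), (14, 10), (14, 13)]
Unfold 4 (reflect across v@8): 48 holes -> [(1, 2), (1, 5), (1, 10), (1, 13), (3, 0), (3, 1), (3, 6), (3, 7), (3, 8), (3, 9), (3, 14), (3, 15), (4, 0), (4, 1), (4, 6), (4, 7), (4, 8), (4, 9), (4, 14), (4, 15), (6, 2), (6, 5), (6, 10), (6, 13), (9, 2), (9, 5), (9, 10), (9, 13), (11, 0), (11, 1), (11, 6), (11, 7), (11, 8), (11, 9), (11, 14), (11, 15), (12, 0), (12, 1), (12, 6), (12, 7), (12, 8), (12, 9), (12, 14), (12, 15), (14, 2), (14, 5), (14, 10), (14, 13)]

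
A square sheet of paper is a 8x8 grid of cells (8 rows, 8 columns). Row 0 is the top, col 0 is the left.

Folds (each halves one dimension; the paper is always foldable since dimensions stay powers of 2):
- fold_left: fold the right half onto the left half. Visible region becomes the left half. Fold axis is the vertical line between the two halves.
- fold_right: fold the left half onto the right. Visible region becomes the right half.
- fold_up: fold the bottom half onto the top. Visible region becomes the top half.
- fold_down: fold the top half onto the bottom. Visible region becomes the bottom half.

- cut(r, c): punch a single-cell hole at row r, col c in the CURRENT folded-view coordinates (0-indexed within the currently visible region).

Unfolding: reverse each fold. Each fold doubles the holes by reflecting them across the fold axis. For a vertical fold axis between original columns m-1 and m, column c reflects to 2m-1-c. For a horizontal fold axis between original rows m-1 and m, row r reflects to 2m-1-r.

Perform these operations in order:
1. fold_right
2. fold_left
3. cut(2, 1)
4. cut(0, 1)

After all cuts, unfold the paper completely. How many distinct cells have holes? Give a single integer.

Answer: 8

Derivation:
Op 1 fold_right: fold axis v@4; visible region now rows[0,8) x cols[4,8) = 8x4
Op 2 fold_left: fold axis v@6; visible region now rows[0,8) x cols[4,6) = 8x2
Op 3 cut(2, 1): punch at orig (2,5); cuts so far [(2, 5)]; region rows[0,8) x cols[4,6) = 8x2
Op 4 cut(0, 1): punch at orig (0,5); cuts so far [(0, 5), (2, 5)]; region rows[0,8) x cols[4,6) = 8x2
Unfold 1 (reflect across v@6): 4 holes -> [(0, 5), (0, 6), (2, 5), (2, 6)]
Unfold 2 (reflect across v@4): 8 holes -> [(0, 1), (0, 2), (0, 5), (0, 6), (2, 1), (2, 2), (2, 5), (2, 6)]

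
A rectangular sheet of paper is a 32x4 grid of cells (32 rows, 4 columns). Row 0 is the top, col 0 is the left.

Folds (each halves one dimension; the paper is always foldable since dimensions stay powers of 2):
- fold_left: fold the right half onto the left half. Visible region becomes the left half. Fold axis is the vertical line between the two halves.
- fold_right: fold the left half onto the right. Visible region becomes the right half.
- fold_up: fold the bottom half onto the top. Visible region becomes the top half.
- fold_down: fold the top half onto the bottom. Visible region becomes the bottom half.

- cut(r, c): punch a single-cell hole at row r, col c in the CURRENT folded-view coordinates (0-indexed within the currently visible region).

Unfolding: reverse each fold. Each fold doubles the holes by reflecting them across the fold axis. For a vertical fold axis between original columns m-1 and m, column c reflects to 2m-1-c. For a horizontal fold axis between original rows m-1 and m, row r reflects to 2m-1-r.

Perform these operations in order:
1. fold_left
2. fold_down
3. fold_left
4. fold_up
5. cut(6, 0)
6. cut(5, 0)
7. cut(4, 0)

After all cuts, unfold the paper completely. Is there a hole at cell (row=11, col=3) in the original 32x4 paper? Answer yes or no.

Op 1 fold_left: fold axis v@2; visible region now rows[0,32) x cols[0,2) = 32x2
Op 2 fold_down: fold axis h@16; visible region now rows[16,32) x cols[0,2) = 16x2
Op 3 fold_left: fold axis v@1; visible region now rows[16,32) x cols[0,1) = 16x1
Op 4 fold_up: fold axis h@24; visible region now rows[16,24) x cols[0,1) = 8x1
Op 5 cut(6, 0): punch at orig (22,0); cuts so far [(22, 0)]; region rows[16,24) x cols[0,1) = 8x1
Op 6 cut(5, 0): punch at orig (21,0); cuts so far [(21, 0), (22, 0)]; region rows[16,24) x cols[0,1) = 8x1
Op 7 cut(4, 0): punch at orig (20,0); cuts so far [(20, 0), (21, 0), (22, 0)]; region rows[16,24) x cols[0,1) = 8x1
Unfold 1 (reflect across h@24): 6 holes -> [(20, 0), (21, 0), (22, 0), (25, 0), (26, 0), (27, 0)]
Unfold 2 (reflect across v@1): 12 holes -> [(20, 0), (20, 1), (21, 0), (21, 1), (22, 0), (22, 1), (25, 0), (25, 1), (26, 0), (26, 1), (27, 0), (27, 1)]
Unfold 3 (reflect across h@16): 24 holes -> [(4, 0), (4, 1), (5, 0), (5, 1), (6, 0), (6, 1), (9, 0), (9, 1), (10, 0), (10, 1), (11, 0), (11, 1), (20, 0), (20, 1), (21, 0), (21, 1), (22, 0), (22, 1), (25, 0), (25, 1), (26, 0), (26, 1), (27, 0), (27, 1)]
Unfold 4 (reflect across v@2): 48 holes -> [(4, 0), (4, 1), (4, 2), (4, 3), (5, 0), (5, 1), (5, 2), (5, 3), (6, 0), (6, 1), (6, 2), (6, 3), (9, 0), (9, 1), (9, 2), (9, 3), (10, 0), (10, 1), (10, 2), (10, 3), (11, 0), (11, 1), (11, 2), (11, 3), (20, 0), (20, 1), (20, 2), (20, 3), (21, 0), (21, 1), (21, 2), (21, 3), (22, 0), (22, 1), (22, 2), (22, 3), (25, 0), (25, 1), (25, 2), (25, 3), (26, 0), (26, 1), (26, 2), (26, 3), (27, 0), (27, 1), (27, 2), (27, 3)]
Holes: [(4, 0), (4, 1), (4, 2), (4, 3), (5, 0), (5, 1), (5, 2), (5, 3), (6, 0), (6, 1), (6, 2), (6, 3), (9, 0), (9, 1), (9, 2), (9, 3), (10, 0), (10, 1), (10, 2), (10, 3), (11, 0), (11, 1), (11, 2), (11, 3), (20, 0), (20, 1), (20, 2), (20, 3), (21, 0), (21, 1), (21, 2), (21, 3), (22, 0), (22, 1), (22, 2), (22, 3), (25, 0), (25, 1), (25, 2), (25, 3), (26, 0), (26, 1), (26, 2), (26, 3), (27, 0), (27, 1), (27, 2), (27, 3)]

Answer: yes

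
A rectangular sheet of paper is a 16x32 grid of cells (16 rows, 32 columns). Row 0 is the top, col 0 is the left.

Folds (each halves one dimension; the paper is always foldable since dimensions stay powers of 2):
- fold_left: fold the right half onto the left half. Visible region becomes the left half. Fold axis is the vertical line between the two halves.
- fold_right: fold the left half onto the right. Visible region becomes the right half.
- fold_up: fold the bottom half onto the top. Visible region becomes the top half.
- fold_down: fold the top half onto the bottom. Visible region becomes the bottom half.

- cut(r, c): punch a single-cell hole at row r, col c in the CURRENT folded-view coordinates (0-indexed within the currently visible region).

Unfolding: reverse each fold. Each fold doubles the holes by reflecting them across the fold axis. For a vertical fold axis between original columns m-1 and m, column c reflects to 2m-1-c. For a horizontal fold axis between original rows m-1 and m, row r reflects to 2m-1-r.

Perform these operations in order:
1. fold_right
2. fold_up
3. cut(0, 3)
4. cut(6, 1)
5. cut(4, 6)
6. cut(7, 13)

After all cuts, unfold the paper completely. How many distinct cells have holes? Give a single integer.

Op 1 fold_right: fold axis v@16; visible region now rows[0,16) x cols[16,32) = 16x16
Op 2 fold_up: fold axis h@8; visible region now rows[0,8) x cols[16,32) = 8x16
Op 3 cut(0, 3): punch at orig (0,19); cuts so far [(0, 19)]; region rows[0,8) x cols[16,32) = 8x16
Op 4 cut(6, 1): punch at orig (6,17); cuts so far [(0, 19), (6, 17)]; region rows[0,8) x cols[16,32) = 8x16
Op 5 cut(4, 6): punch at orig (4,22); cuts so far [(0, 19), (4, 22), (6, 17)]; region rows[0,8) x cols[16,32) = 8x16
Op 6 cut(7, 13): punch at orig (7,29); cuts so far [(0, 19), (4, 22), (6, 17), (7, 29)]; region rows[0,8) x cols[16,32) = 8x16
Unfold 1 (reflect across h@8): 8 holes -> [(0, 19), (4, 22), (6, 17), (7, 29), (8, 29), (9, 17), (11, 22), (15, 19)]
Unfold 2 (reflect across v@16): 16 holes -> [(0, 12), (0, 19), (4, 9), (4, 22), (6, 14), (6, 17), (7, 2), (7, 29), (8, 2), (8, 29), (9, 14), (9, 17), (11, 9), (11, 22), (15, 12), (15, 19)]

Answer: 16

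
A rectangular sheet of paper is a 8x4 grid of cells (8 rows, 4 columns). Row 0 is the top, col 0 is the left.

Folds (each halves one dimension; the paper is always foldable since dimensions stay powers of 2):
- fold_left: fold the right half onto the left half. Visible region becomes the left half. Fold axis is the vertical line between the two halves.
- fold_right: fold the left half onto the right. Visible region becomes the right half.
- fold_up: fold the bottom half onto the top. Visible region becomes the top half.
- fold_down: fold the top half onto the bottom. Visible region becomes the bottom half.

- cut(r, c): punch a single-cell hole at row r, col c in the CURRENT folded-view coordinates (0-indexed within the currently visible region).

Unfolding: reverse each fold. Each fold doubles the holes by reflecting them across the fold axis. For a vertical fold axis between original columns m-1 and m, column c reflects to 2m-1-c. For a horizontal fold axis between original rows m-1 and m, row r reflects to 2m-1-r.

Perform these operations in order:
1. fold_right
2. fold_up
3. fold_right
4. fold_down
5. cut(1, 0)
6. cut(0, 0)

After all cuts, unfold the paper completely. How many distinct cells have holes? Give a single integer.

Op 1 fold_right: fold axis v@2; visible region now rows[0,8) x cols[2,4) = 8x2
Op 2 fold_up: fold axis h@4; visible region now rows[0,4) x cols[2,4) = 4x2
Op 3 fold_right: fold axis v@3; visible region now rows[0,4) x cols[3,4) = 4x1
Op 4 fold_down: fold axis h@2; visible region now rows[2,4) x cols[3,4) = 2x1
Op 5 cut(1, 0): punch at orig (3,3); cuts so far [(3, 3)]; region rows[2,4) x cols[3,4) = 2x1
Op 6 cut(0, 0): punch at orig (2,3); cuts so far [(2, 3), (3, 3)]; region rows[2,4) x cols[3,4) = 2x1
Unfold 1 (reflect across h@2): 4 holes -> [(0, 3), (1, 3), (2, 3), (3, 3)]
Unfold 2 (reflect across v@3): 8 holes -> [(0, 2), (0, 3), (1, 2), (1, 3), (2, 2), (2, 3), (3, 2), (3, 3)]
Unfold 3 (reflect across h@4): 16 holes -> [(0, 2), (0, 3), (1, 2), (1, 3), (2, 2), (2, 3), (3, 2), (3, 3), (4, 2), (4, 3), (5, 2), (5, 3), (6, 2), (6, 3), (7, 2), (7, 3)]
Unfold 4 (reflect across v@2): 32 holes -> [(0, 0), (0, 1), (0, 2), (0, 3), (1, 0), (1, 1), (1, 2), (1, 3), (2, 0), (2, 1), (2, 2), (2, 3), (3, 0), (3, 1), (3, 2), (3, 3), (4, 0), (4, 1), (4, 2), (4, 3), (5, 0), (5, 1), (5, 2), (5, 3), (6, 0), (6, 1), (6, 2), (6, 3), (7, 0), (7, 1), (7, 2), (7, 3)]

Answer: 32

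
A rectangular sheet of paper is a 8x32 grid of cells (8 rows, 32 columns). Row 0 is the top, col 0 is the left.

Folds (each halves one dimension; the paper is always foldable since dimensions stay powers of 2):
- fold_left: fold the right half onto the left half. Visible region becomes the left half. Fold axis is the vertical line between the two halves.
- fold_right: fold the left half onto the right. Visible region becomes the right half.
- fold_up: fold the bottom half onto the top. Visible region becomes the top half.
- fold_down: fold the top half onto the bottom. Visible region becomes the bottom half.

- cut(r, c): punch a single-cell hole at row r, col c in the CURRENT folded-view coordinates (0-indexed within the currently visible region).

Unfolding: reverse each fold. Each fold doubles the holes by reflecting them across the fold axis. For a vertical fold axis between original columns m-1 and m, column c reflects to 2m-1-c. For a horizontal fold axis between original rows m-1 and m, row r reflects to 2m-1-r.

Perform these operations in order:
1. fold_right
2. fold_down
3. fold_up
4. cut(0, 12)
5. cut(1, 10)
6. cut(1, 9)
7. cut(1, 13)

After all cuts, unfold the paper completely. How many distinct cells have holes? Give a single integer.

Answer: 32

Derivation:
Op 1 fold_right: fold axis v@16; visible region now rows[0,8) x cols[16,32) = 8x16
Op 2 fold_down: fold axis h@4; visible region now rows[4,8) x cols[16,32) = 4x16
Op 3 fold_up: fold axis h@6; visible region now rows[4,6) x cols[16,32) = 2x16
Op 4 cut(0, 12): punch at orig (4,28); cuts so far [(4, 28)]; region rows[4,6) x cols[16,32) = 2x16
Op 5 cut(1, 10): punch at orig (5,26); cuts so far [(4, 28), (5, 26)]; region rows[4,6) x cols[16,32) = 2x16
Op 6 cut(1, 9): punch at orig (5,25); cuts so far [(4, 28), (5, 25), (5, 26)]; region rows[4,6) x cols[16,32) = 2x16
Op 7 cut(1, 13): punch at orig (5,29); cuts so far [(4, 28), (5, 25), (5, 26), (5, 29)]; region rows[4,6) x cols[16,32) = 2x16
Unfold 1 (reflect across h@6): 8 holes -> [(4, 28), (5, 25), (5, 26), (5, 29), (6, 25), (6, 26), (6, 29), (7, 28)]
Unfold 2 (reflect across h@4): 16 holes -> [(0, 28), (1, 25), (1, 26), (1, 29), (2, 25), (2, 26), (2, 29), (3, 28), (4, 28), (5, 25), (5, 26), (5, 29), (6, 25), (6, 26), (6, 29), (7, 28)]
Unfold 3 (reflect across v@16): 32 holes -> [(0, 3), (0, 28), (1, 2), (1, 5), (1, 6), (1, 25), (1, 26), (1, 29), (2, 2), (2, 5), (2, 6), (2, 25), (2, 26), (2, 29), (3, 3), (3, 28), (4, 3), (4, 28), (5, 2), (5, 5), (5, 6), (5, 25), (5, 26), (5, 29), (6, 2), (6, 5), (6, 6), (6, 25), (6, 26), (6, 29), (7, 3), (7, 28)]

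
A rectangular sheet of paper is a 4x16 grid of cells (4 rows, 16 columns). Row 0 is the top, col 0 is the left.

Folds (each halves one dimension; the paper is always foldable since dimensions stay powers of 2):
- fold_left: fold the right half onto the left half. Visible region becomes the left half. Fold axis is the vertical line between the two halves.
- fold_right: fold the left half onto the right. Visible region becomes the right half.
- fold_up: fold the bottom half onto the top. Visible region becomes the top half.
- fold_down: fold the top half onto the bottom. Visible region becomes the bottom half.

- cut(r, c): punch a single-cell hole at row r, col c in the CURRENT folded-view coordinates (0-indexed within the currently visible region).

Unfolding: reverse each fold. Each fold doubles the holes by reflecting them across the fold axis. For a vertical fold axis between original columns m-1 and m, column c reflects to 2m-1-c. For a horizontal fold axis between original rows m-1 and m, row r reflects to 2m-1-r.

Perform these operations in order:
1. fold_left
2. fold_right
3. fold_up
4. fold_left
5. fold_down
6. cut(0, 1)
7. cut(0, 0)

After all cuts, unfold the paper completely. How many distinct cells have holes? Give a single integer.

Op 1 fold_left: fold axis v@8; visible region now rows[0,4) x cols[0,8) = 4x8
Op 2 fold_right: fold axis v@4; visible region now rows[0,4) x cols[4,8) = 4x4
Op 3 fold_up: fold axis h@2; visible region now rows[0,2) x cols[4,8) = 2x4
Op 4 fold_left: fold axis v@6; visible region now rows[0,2) x cols[4,6) = 2x2
Op 5 fold_down: fold axis h@1; visible region now rows[1,2) x cols[4,6) = 1x2
Op 6 cut(0, 1): punch at orig (1,5); cuts so far [(1, 5)]; region rows[1,2) x cols[4,6) = 1x2
Op 7 cut(0, 0): punch at orig (1,4); cuts so far [(1, 4), (1, 5)]; region rows[1,2) x cols[4,6) = 1x2
Unfold 1 (reflect across h@1): 4 holes -> [(0, 4), (0, 5), (1, 4), (1, 5)]
Unfold 2 (reflect across v@6): 8 holes -> [(0, 4), (0, 5), (0, 6), (0, 7), (1, 4), (1, 5), (1, 6), (1, 7)]
Unfold 3 (reflect across h@2): 16 holes -> [(0, 4), (0, 5), (0, 6), (0, 7), (1, 4), (1, 5), (1, 6), (1, 7), (2, 4), (2, 5), (2, 6), (2, 7), (3, 4), (3, 5), (3, 6), (3, 7)]
Unfold 4 (reflect across v@4): 32 holes -> [(0, 0), (0, 1), (0, 2), (0, 3), (0, 4), (0, 5), (0, 6), (0, 7), (1, 0), (1, 1), (1, 2), (1, 3), (1, 4), (1, 5), (1, 6), (1, 7), (2, 0), (2, 1), (2, 2), (2, 3), (2, 4), (2, 5), (2, 6), (2, 7), (3, 0), (3, 1), (3, 2), (3, 3), (3, 4), (3, 5), (3, 6), (3, 7)]
Unfold 5 (reflect across v@8): 64 holes -> [(0, 0), (0, 1), (0, 2), (0, 3), (0, 4), (0, 5), (0, 6), (0, 7), (0, 8), (0, 9), (0, 10), (0, 11), (0, 12), (0, 13), (0, 14), (0, 15), (1, 0), (1, 1), (1, 2), (1, 3), (1, 4), (1, 5), (1, 6), (1, 7), (1, 8), (1, 9), (1, 10), (1, 11), (1, 12), (1, 13), (1, 14), (1, 15), (2, 0), (2, 1), (2, 2), (2, 3), (2, 4), (2, 5), (2, 6), (2, 7), (2, 8), (2, 9), (2, 10), (2, 11), (2, 12), (2, 13), (2, 14), (2, 15), (3, 0), (3, 1), (3, 2), (3, 3), (3, 4), (3, 5), (3, 6), (3, 7), (3, 8), (3, 9), (3, 10), (3, 11), (3, 12), (3, 13), (3, 14), (3, 15)]

Answer: 64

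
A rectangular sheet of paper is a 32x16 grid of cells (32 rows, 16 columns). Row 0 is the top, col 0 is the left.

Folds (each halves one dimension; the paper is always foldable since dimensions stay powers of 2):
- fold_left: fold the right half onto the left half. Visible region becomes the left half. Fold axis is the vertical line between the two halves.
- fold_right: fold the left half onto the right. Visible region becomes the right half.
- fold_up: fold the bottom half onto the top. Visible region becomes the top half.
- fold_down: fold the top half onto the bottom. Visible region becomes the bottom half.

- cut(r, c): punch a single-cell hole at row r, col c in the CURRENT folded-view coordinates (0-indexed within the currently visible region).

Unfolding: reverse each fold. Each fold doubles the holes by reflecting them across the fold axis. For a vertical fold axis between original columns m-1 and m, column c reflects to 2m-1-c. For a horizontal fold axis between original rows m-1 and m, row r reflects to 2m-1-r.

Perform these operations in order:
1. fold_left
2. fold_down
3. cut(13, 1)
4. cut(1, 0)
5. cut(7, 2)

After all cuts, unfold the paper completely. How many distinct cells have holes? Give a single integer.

Answer: 12

Derivation:
Op 1 fold_left: fold axis v@8; visible region now rows[0,32) x cols[0,8) = 32x8
Op 2 fold_down: fold axis h@16; visible region now rows[16,32) x cols[0,8) = 16x8
Op 3 cut(13, 1): punch at orig (29,1); cuts so far [(29, 1)]; region rows[16,32) x cols[0,8) = 16x8
Op 4 cut(1, 0): punch at orig (17,0); cuts so far [(17, 0), (29, 1)]; region rows[16,32) x cols[0,8) = 16x8
Op 5 cut(7, 2): punch at orig (23,2); cuts so far [(17, 0), (23, 2), (29, 1)]; region rows[16,32) x cols[0,8) = 16x8
Unfold 1 (reflect across h@16): 6 holes -> [(2, 1), (8, 2), (14, 0), (17, 0), (23, 2), (29, 1)]
Unfold 2 (reflect across v@8): 12 holes -> [(2, 1), (2, 14), (8, 2), (8, 13), (14, 0), (14, 15), (17, 0), (17, 15), (23, 2), (23, 13), (29, 1), (29, 14)]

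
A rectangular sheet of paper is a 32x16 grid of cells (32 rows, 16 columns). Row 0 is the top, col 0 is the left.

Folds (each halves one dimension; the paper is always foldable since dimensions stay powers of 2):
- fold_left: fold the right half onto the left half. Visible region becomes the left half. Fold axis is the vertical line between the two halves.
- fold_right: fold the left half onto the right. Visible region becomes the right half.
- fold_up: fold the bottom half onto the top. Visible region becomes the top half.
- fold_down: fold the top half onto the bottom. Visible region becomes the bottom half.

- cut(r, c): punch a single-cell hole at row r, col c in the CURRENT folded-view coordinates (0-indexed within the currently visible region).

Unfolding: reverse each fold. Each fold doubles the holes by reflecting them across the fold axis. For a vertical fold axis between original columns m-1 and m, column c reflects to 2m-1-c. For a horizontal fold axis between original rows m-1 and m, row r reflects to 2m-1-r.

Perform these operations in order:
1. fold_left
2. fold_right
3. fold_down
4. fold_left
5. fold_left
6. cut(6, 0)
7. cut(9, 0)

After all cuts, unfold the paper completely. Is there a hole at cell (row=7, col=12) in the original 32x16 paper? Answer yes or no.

Op 1 fold_left: fold axis v@8; visible region now rows[0,32) x cols[0,8) = 32x8
Op 2 fold_right: fold axis v@4; visible region now rows[0,32) x cols[4,8) = 32x4
Op 3 fold_down: fold axis h@16; visible region now rows[16,32) x cols[4,8) = 16x4
Op 4 fold_left: fold axis v@6; visible region now rows[16,32) x cols[4,6) = 16x2
Op 5 fold_left: fold axis v@5; visible region now rows[16,32) x cols[4,5) = 16x1
Op 6 cut(6, 0): punch at orig (22,4); cuts so far [(22, 4)]; region rows[16,32) x cols[4,5) = 16x1
Op 7 cut(9, 0): punch at orig (25,4); cuts so far [(22, 4), (25, 4)]; region rows[16,32) x cols[4,5) = 16x1
Unfold 1 (reflect across v@5): 4 holes -> [(22, 4), (22, 5), (25, 4), (25, 5)]
Unfold 2 (reflect across v@6): 8 holes -> [(22, 4), (22, 5), (22, 6), (22, 7), (25, 4), (25, 5), (25, 6), (25, 7)]
Unfold 3 (reflect across h@16): 16 holes -> [(6, 4), (6, 5), (6, 6), (6, 7), (9, 4), (9, 5), (9, 6), (9, 7), (22, 4), (22, 5), (22, 6), (22, 7), (25, 4), (25, 5), (25, 6), (25, 7)]
Unfold 4 (reflect across v@4): 32 holes -> [(6, 0), (6, 1), (6, 2), (6, 3), (6, 4), (6, 5), (6, 6), (6, 7), (9, 0), (9, 1), (9, 2), (9, 3), (9, 4), (9, 5), (9, 6), (9, 7), (22, 0), (22, 1), (22, 2), (22, 3), (22, 4), (22, 5), (22, 6), (22, 7), (25, 0), (25, 1), (25, 2), (25, 3), (25, 4), (25, 5), (25, 6), (25, 7)]
Unfold 5 (reflect across v@8): 64 holes -> [(6, 0), (6, 1), (6, 2), (6, 3), (6, 4), (6, 5), (6, 6), (6, 7), (6, 8), (6, 9), (6, 10), (6, 11), (6, 12), (6, 13), (6, 14), (6, 15), (9, 0), (9, 1), (9, 2), (9, 3), (9, 4), (9, 5), (9, 6), (9, 7), (9, 8), (9, 9), (9, 10), (9, 11), (9, 12), (9, 13), (9, 14), (9, 15), (22, 0), (22, 1), (22, 2), (22, 3), (22, 4), (22, 5), (22, 6), (22, 7), (22, 8), (22, 9), (22, 10), (22, 11), (22, 12), (22, 13), (22, 14), (22, 15), (25, 0), (25, 1), (25, 2), (25, 3), (25, 4), (25, 5), (25, 6), (25, 7), (25, 8), (25, 9), (25, 10), (25, 11), (25, 12), (25, 13), (25, 14), (25, 15)]
Holes: [(6, 0), (6, 1), (6, 2), (6, 3), (6, 4), (6, 5), (6, 6), (6, 7), (6, 8), (6, 9), (6, 10), (6, 11), (6, 12), (6, 13), (6, 14), (6, 15), (9, 0), (9, 1), (9, 2), (9, 3), (9, 4), (9, 5), (9, 6), (9, 7), (9, 8), (9, 9), (9, 10), (9, 11), (9, 12), (9, 13), (9, 14), (9, 15), (22, 0), (22, 1), (22, 2), (22, 3), (22, 4), (22, 5), (22, 6), (22, 7), (22, 8), (22, 9), (22, 10), (22, 11), (22, 12), (22, 13), (22, 14), (22, 15), (25, 0), (25, 1), (25, 2), (25, 3), (25, 4), (25, 5), (25, 6), (25, 7), (25, 8), (25, 9), (25, 10), (25, 11), (25, 12), (25, 13), (25, 14), (25, 15)]

Answer: no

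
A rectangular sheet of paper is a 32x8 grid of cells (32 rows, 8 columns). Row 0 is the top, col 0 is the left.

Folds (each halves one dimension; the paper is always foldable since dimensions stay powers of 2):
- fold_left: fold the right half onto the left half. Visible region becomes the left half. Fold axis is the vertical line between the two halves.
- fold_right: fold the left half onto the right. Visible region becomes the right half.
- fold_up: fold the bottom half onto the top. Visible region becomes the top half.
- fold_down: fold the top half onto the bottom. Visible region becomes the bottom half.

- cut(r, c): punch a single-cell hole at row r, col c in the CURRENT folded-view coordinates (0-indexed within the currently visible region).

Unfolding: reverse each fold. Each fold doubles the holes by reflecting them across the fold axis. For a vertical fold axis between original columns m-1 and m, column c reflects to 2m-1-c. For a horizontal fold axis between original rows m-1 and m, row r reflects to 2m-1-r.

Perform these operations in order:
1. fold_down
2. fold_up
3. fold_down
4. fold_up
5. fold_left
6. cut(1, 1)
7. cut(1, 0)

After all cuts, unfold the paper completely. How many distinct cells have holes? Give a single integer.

Op 1 fold_down: fold axis h@16; visible region now rows[16,32) x cols[0,8) = 16x8
Op 2 fold_up: fold axis h@24; visible region now rows[16,24) x cols[0,8) = 8x8
Op 3 fold_down: fold axis h@20; visible region now rows[20,24) x cols[0,8) = 4x8
Op 4 fold_up: fold axis h@22; visible region now rows[20,22) x cols[0,8) = 2x8
Op 5 fold_left: fold axis v@4; visible region now rows[20,22) x cols[0,4) = 2x4
Op 6 cut(1, 1): punch at orig (21,1); cuts so far [(21, 1)]; region rows[20,22) x cols[0,4) = 2x4
Op 7 cut(1, 0): punch at orig (21,0); cuts so far [(21, 0), (21, 1)]; region rows[20,22) x cols[0,4) = 2x4
Unfold 1 (reflect across v@4): 4 holes -> [(21, 0), (21, 1), (21, 6), (21, 7)]
Unfold 2 (reflect across h@22): 8 holes -> [(21, 0), (21, 1), (21, 6), (21, 7), (22, 0), (22, 1), (22, 6), (22, 7)]
Unfold 3 (reflect across h@20): 16 holes -> [(17, 0), (17, 1), (17, 6), (17, 7), (18, 0), (18, 1), (18, 6), (18, 7), (21, 0), (21, 1), (21, 6), (21, 7), (22, 0), (22, 1), (22, 6), (22, 7)]
Unfold 4 (reflect across h@24): 32 holes -> [(17, 0), (17, 1), (17, 6), (17, 7), (18, 0), (18, 1), (18, 6), (18, 7), (21, 0), (21, 1), (21, 6), (21, 7), (22, 0), (22, 1), (22, 6), (22, 7), (25, 0), (25, 1), (25, 6), (25, 7), (26, 0), (26, 1), (26, 6), (26, 7), (29, 0), (29, 1), (29, 6), (29, 7), (30, 0), (30, 1), (30, 6), (30, 7)]
Unfold 5 (reflect across h@16): 64 holes -> [(1, 0), (1, 1), (1, 6), (1, 7), (2, 0), (2, 1), (2, 6), (2, 7), (5, 0), (5, 1), (5, 6), (5, 7), (6, 0), (6, 1), (6, 6), (6, 7), (9, 0), (9, 1), (9, 6), (9, 7), (10, 0), (10, 1), (10, 6), (10, 7), (13, 0), (13, 1), (13, 6), (13, 7), (14, 0), (14, 1), (14, 6), (14, 7), (17, 0), (17, 1), (17, 6), (17, 7), (18, 0), (18, 1), (18, 6), (18, 7), (21, 0), (21, 1), (21, 6), (21, 7), (22, 0), (22, 1), (22, 6), (22, 7), (25, 0), (25, 1), (25, 6), (25, 7), (26, 0), (26, 1), (26, 6), (26, 7), (29, 0), (29, 1), (29, 6), (29, 7), (30, 0), (30, 1), (30, 6), (30, 7)]

Answer: 64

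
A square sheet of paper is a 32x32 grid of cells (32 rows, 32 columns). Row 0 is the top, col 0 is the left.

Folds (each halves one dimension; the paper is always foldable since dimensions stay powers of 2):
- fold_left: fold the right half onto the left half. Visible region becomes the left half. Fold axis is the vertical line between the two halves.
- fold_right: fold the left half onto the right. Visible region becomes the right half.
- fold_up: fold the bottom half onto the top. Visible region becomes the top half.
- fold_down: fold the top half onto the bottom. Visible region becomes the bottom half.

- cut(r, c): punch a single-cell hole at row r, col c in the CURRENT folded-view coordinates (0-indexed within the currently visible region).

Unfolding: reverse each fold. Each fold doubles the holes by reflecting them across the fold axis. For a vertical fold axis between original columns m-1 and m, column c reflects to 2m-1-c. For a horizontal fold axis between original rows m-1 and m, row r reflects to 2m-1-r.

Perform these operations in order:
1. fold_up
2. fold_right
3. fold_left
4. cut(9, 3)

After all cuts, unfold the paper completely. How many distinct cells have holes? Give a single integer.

Op 1 fold_up: fold axis h@16; visible region now rows[0,16) x cols[0,32) = 16x32
Op 2 fold_right: fold axis v@16; visible region now rows[0,16) x cols[16,32) = 16x16
Op 3 fold_left: fold axis v@24; visible region now rows[0,16) x cols[16,24) = 16x8
Op 4 cut(9, 3): punch at orig (9,19); cuts so far [(9, 19)]; region rows[0,16) x cols[16,24) = 16x8
Unfold 1 (reflect across v@24): 2 holes -> [(9, 19), (9, 28)]
Unfold 2 (reflect across v@16): 4 holes -> [(9, 3), (9, 12), (9, 19), (9, 28)]
Unfold 3 (reflect across h@16): 8 holes -> [(9, 3), (9, 12), (9, 19), (9, 28), (22, 3), (22, 12), (22, 19), (22, 28)]

Answer: 8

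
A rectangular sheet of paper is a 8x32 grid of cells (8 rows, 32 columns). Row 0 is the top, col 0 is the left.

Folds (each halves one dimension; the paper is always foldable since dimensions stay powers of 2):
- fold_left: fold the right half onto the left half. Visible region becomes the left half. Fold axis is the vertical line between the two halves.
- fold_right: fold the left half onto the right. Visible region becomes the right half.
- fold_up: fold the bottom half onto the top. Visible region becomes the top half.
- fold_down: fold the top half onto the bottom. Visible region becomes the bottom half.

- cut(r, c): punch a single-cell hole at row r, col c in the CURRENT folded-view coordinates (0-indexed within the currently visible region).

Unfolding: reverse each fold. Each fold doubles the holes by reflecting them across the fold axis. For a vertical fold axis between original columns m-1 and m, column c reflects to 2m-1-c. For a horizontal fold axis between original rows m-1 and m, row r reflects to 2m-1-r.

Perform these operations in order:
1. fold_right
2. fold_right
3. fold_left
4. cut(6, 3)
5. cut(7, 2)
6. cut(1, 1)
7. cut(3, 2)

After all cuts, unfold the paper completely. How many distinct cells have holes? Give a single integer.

Answer: 32

Derivation:
Op 1 fold_right: fold axis v@16; visible region now rows[0,8) x cols[16,32) = 8x16
Op 2 fold_right: fold axis v@24; visible region now rows[0,8) x cols[24,32) = 8x8
Op 3 fold_left: fold axis v@28; visible region now rows[0,8) x cols[24,28) = 8x4
Op 4 cut(6, 3): punch at orig (6,27); cuts so far [(6, 27)]; region rows[0,8) x cols[24,28) = 8x4
Op 5 cut(7, 2): punch at orig (7,26); cuts so far [(6, 27), (7, 26)]; region rows[0,8) x cols[24,28) = 8x4
Op 6 cut(1, 1): punch at orig (1,25); cuts so far [(1, 25), (6, 27), (7, 26)]; region rows[0,8) x cols[24,28) = 8x4
Op 7 cut(3, 2): punch at orig (3,26); cuts so far [(1, 25), (3, 26), (6, 27), (7, 26)]; region rows[0,8) x cols[24,28) = 8x4
Unfold 1 (reflect across v@28): 8 holes -> [(1, 25), (1, 30), (3, 26), (3, 29), (6, 27), (6, 28), (7, 26), (7, 29)]
Unfold 2 (reflect across v@24): 16 holes -> [(1, 17), (1, 22), (1, 25), (1, 30), (3, 18), (3, 21), (3, 26), (3, 29), (6, 19), (6, 20), (6, 27), (6, 28), (7, 18), (7, 21), (7, 26), (7, 29)]
Unfold 3 (reflect across v@16): 32 holes -> [(1, 1), (1, 6), (1, 9), (1, 14), (1, 17), (1, 22), (1, 25), (1, 30), (3, 2), (3, 5), (3, 10), (3, 13), (3, 18), (3, 21), (3, 26), (3, 29), (6, 3), (6, 4), (6, 11), (6, 12), (6, 19), (6, 20), (6, 27), (6, 28), (7, 2), (7, 5), (7, 10), (7, 13), (7, 18), (7, 21), (7, 26), (7, 29)]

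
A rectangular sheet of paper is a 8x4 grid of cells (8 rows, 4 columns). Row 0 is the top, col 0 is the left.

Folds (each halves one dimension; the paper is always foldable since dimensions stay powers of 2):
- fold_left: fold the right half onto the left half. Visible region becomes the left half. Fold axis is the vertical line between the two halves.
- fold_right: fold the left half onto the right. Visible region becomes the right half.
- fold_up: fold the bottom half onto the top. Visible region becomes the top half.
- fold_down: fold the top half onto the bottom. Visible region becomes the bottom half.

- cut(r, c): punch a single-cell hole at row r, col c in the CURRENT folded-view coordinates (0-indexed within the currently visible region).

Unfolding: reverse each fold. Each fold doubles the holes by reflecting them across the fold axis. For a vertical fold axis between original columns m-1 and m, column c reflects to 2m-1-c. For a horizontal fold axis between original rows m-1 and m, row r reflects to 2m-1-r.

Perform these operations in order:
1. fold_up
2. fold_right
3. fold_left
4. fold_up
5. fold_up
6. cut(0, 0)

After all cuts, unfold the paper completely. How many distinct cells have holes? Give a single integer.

Op 1 fold_up: fold axis h@4; visible region now rows[0,4) x cols[0,4) = 4x4
Op 2 fold_right: fold axis v@2; visible region now rows[0,4) x cols[2,4) = 4x2
Op 3 fold_left: fold axis v@3; visible region now rows[0,4) x cols[2,3) = 4x1
Op 4 fold_up: fold axis h@2; visible region now rows[0,2) x cols[2,3) = 2x1
Op 5 fold_up: fold axis h@1; visible region now rows[0,1) x cols[2,3) = 1x1
Op 6 cut(0, 0): punch at orig (0,2); cuts so far [(0, 2)]; region rows[0,1) x cols[2,3) = 1x1
Unfold 1 (reflect across h@1): 2 holes -> [(0, 2), (1, 2)]
Unfold 2 (reflect across h@2): 4 holes -> [(0, 2), (1, 2), (2, 2), (3, 2)]
Unfold 3 (reflect across v@3): 8 holes -> [(0, 2), (0, 3), (1, 2), (1, 3), (2, 2), (2, 3), (3, 2), (3, 3)]
Unfold 4 (reflect across v@2): 16 holes -> [(0, 0), (0, 1), (0, 2), (0, 3), (1, 0), (1, 1), (1, 2), (1, 3), (2, 0), (2, 1), (2, 2), (2, 3), (3, 0), (3, 1), (3, 2), (3, 3)]
Unfold 5 (reflect across h@4): 32 holes -> [(0, 0), (0, 1), (0, 2), (0, 3), (1, 0), (1, 1), (1, 2), (1, 3), (2, 0), (2, 1), (2, 2), (2, 3), (3, 0), (3, 1), (3, 2), (3, 3), (4, 0), (4, 1), (4, 2), (4, 3), (5, 0), (5, 1), (5, 2), (5, 3), (6, 0), (6, 1), (6, 2), (6, 3), (7, 0), (7, 1), (7, 2), (7, 3)]

Answer: 32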